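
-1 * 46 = -46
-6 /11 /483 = -2 /1771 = -0.00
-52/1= -52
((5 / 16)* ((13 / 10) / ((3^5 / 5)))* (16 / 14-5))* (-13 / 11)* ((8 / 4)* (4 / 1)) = 845 / 2772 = 0.30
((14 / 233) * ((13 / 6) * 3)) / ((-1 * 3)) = -91 / 699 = -0.13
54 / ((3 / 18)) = 324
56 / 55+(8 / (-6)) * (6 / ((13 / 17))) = -6752 / 715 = -9.44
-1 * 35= -35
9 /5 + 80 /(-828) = 1763 /1035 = 1.70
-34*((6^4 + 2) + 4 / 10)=-220728 / 5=-44145.60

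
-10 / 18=-5 / 9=-0.56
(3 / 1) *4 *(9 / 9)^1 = 12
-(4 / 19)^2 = -16 / 361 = -0.04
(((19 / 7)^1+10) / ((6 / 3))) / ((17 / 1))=89 / 238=0.37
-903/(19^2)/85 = -903/30685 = -0.03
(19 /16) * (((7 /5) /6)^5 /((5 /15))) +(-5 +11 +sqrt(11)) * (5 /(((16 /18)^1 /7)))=315 * sqrt(11) /8 +30618319333 /129600000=366.84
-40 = -40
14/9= 1.56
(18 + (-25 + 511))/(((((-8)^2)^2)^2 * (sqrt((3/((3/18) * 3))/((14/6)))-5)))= -2205/329252864-189 * sqrt(14)/329252864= -0.00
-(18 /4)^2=-81 /4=-20.25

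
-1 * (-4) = 4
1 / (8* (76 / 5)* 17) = 5 / 10336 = 0.00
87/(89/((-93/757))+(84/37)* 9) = -299367/2422493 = -0.12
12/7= 1.71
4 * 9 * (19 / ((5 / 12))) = 8208 / 5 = 1641.60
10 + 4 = 14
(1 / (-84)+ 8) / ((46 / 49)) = 8.51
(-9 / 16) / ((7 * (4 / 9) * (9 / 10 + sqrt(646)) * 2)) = 3645 / 28904512-2025 * sqrt(646) / 14452256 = -0.00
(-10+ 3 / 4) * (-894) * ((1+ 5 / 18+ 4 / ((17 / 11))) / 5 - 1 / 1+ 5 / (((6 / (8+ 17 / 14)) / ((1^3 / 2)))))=853186367 / 28560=29873.47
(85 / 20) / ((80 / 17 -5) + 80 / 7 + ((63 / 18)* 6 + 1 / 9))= 18207 / 138140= 0.13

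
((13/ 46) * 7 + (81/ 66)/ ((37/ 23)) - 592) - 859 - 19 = -13735010/ 9361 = -1467.26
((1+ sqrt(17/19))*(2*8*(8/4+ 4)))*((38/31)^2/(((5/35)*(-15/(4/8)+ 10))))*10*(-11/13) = 280896*sqrt(323)/12493+ 5337024/12493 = 831.29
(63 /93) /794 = 21 /24614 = 0.00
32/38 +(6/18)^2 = 163/171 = 0.95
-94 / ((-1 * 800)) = 47 / 400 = 0.12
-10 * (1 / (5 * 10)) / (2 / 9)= -9 / 10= -0.90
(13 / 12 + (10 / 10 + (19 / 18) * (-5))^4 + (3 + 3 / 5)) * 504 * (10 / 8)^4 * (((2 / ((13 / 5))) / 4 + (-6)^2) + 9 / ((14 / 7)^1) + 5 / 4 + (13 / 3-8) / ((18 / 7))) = 8870957996954375 / 524040192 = 16928010.74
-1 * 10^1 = -10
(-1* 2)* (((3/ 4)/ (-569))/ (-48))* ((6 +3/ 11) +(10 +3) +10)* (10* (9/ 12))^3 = -543375/ 801152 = -0.68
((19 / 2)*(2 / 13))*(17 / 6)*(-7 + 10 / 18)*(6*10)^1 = -187340 / 117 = -1601.20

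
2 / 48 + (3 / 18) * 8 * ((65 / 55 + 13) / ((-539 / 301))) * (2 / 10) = -210421 / 101640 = -2.07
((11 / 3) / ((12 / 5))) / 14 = 55 / 504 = 0.11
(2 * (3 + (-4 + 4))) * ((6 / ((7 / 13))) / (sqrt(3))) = 156 * sqrt(3) / 7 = 38.60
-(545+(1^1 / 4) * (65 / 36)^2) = -2829505 / 5184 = -545.82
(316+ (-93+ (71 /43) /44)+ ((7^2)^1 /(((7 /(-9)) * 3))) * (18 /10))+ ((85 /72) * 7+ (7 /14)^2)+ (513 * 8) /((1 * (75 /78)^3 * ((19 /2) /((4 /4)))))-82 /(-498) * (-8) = 29961382052761 /44166375000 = 678.38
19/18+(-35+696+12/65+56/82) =31800421/47970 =662.92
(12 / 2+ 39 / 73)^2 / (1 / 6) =1365174 / 5329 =256.18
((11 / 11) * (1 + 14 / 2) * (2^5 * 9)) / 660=192 / 55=3.49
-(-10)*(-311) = -3110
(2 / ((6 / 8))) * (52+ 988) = 8320 / 3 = 2773.33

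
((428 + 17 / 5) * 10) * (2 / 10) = 4314 / 5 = 862.80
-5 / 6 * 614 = -1535 / 3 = -511.67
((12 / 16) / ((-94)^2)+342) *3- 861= 5831769 / 35344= 165.00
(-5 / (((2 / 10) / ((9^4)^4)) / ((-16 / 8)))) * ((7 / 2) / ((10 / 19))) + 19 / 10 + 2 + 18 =3080646063966185772 / 5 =616129212793237154.40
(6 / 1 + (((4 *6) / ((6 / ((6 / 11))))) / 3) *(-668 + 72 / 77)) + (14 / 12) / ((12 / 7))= -29178257 / 60984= -478.46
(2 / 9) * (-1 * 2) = -4 / 9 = -0.44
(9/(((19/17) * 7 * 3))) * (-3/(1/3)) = -459/133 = -3.45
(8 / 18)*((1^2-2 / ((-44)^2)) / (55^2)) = 967 / 6588450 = 0.00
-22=-22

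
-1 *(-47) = 47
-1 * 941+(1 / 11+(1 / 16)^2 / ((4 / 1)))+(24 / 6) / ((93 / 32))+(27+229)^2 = 67668159487 / 1047552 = 64596.47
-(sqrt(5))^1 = -sqrt(5) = -2.24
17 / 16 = 1.06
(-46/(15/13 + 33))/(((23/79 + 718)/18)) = -1817/53835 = -0.03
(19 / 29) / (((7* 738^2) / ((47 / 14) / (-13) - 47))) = -54473 / 6707472408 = -0.00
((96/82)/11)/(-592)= -3/16687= -0.00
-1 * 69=-69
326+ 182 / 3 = 386.67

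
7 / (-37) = -7 / 37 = -0.19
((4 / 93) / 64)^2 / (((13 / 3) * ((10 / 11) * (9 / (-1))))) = -11 / 863516160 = -0.00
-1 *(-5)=5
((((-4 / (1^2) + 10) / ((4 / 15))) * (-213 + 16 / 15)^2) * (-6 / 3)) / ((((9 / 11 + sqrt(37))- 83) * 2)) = 1222830961 * sqrt(37) / 8127390 + 50247235852 / 4063695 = 13280.11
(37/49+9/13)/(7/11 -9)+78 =2280485/29302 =77.83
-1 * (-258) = 258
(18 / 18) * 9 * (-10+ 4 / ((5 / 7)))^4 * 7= 14758128 / 625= 23613.00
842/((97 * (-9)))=-842/873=-0.96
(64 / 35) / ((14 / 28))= 3.66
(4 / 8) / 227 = 1 / 454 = 0.00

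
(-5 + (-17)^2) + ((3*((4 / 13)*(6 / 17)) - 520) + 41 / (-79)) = -236.19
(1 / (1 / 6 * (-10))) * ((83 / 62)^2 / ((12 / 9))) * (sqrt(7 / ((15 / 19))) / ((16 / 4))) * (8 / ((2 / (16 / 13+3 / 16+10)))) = -1963365 * sqrt(1995) / 3198208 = -27.42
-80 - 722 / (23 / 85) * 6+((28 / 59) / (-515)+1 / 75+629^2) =379551.45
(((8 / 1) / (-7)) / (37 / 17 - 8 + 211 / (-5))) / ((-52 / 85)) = -7225 / 185731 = -0.04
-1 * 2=-2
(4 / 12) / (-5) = -1 / 15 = -0.07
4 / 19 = 0.21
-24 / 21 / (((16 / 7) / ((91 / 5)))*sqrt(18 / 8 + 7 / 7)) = -7*sqrt(13) / 5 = -5.05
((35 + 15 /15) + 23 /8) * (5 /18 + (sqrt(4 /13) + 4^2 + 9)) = 311 * sqrt(13) /52 + 141505 /144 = 1004.24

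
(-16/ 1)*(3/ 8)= -6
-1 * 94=-94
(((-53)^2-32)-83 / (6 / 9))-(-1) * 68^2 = 7276.50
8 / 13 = 0.62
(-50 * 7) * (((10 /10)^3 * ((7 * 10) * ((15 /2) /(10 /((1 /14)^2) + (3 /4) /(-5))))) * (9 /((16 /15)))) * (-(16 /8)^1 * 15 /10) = 186046875 /78394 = 2373.23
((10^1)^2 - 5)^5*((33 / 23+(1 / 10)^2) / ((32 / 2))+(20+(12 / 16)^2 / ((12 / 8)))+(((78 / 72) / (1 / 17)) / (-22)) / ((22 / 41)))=78165291739443875 / 534336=146284906387.45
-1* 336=-336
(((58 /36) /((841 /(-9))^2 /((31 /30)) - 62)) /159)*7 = 899 /106316728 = 0.00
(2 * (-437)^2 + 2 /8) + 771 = 1530837 /4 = 382709.25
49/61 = 0.80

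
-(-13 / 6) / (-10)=-13 / 60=-0.22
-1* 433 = -433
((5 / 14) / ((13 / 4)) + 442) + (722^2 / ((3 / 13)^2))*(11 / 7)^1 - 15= 12598220231 / 819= 15382442.28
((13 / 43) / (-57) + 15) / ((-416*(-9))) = 2297 / 573534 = 0.00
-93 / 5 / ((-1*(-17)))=-93 / 85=-1.09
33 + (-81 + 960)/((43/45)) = 40974/43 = 952.88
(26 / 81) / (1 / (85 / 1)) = 2210 / 81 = 27.28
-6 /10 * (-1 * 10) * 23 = 138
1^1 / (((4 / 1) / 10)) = 5 / 2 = 2.50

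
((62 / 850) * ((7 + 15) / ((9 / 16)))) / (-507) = -10912 / 1939275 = -0.01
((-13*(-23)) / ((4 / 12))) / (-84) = -299 / 28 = -10.68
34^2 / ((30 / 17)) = 9826 / 15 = 655.07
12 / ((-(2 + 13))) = -4 / 5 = -0.80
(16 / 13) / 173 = 16 / 2249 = 0.01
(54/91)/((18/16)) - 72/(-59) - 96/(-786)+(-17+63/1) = 33668802/703339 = 47.87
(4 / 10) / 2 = 1 / 5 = 0.20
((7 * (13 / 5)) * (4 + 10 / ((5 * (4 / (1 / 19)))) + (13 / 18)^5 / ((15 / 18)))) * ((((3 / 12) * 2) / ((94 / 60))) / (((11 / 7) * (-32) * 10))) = -81226753699 / 1649886796800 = -0.05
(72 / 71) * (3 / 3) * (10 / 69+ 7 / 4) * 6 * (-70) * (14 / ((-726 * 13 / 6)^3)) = 18451440 / 6355831171261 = 0.00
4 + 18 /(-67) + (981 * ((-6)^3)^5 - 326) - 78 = -30903848481253570 /67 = -461251469869456.27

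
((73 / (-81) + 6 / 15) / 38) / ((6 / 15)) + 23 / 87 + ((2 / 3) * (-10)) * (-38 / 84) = 4058003 / 1249668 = 3.25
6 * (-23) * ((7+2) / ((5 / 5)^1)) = -1242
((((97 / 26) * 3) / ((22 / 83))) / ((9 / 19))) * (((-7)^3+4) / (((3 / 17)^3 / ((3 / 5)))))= -84923646761 / 25740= -3299286.98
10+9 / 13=139 / 13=10.69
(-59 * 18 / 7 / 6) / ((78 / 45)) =-2655 / 182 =-14.59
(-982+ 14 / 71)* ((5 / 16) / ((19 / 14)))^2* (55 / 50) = -57.26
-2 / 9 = -0.22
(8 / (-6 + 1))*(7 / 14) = -4 / 5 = -0.80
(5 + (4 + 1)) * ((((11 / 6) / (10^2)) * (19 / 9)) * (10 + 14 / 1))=418 / 45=9.29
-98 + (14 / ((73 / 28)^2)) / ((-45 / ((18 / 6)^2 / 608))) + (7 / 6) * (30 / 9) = -428801072 / 4556295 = -94.11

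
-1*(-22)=22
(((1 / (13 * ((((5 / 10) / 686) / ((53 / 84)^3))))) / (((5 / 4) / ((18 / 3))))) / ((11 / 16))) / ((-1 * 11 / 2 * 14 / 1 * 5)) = -0.48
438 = 438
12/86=6/43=0.14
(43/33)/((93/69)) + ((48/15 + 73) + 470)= 2798758/5115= 547.17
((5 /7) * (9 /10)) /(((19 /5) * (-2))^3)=-0.00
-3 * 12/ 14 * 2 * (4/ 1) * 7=-144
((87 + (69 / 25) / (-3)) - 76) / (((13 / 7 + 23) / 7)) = 2058 / 725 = 2.84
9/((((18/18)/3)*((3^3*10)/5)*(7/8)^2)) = 32/49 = 0.65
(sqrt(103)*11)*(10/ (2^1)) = 558.19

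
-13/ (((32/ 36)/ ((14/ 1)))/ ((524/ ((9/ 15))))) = -178815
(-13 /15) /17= -13 /255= -0.05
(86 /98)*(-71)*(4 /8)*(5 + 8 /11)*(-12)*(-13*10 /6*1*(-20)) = 71440200 /77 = 927794.81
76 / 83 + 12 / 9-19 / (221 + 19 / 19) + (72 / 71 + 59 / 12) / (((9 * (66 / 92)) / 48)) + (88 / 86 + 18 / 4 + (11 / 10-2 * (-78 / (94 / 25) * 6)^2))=-1902667954771018651 / 61511849586990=-30931.73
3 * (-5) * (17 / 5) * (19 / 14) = -969 / 14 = -69.21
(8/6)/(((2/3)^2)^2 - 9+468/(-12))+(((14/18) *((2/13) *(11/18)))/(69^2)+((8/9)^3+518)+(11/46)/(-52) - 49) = 469.67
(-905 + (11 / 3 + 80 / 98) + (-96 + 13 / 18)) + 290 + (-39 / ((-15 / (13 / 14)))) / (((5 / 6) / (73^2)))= 324864403 / 22050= 14733.08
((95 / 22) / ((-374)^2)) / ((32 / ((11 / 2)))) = 95 / 17904128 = 0.00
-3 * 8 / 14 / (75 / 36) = -144 / 175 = -0.82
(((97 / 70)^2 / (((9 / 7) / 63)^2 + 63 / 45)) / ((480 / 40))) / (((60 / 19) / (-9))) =-8759779 / 26899200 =-0.33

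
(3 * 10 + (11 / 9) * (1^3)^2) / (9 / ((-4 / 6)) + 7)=-562 / 117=-4.80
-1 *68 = -68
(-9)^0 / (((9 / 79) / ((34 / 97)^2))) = 91324 / 84681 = 1.08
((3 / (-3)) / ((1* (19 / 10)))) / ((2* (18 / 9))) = -0.13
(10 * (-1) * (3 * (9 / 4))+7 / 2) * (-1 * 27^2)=46656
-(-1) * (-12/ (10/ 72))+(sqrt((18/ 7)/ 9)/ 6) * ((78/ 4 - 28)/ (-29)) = -432/ 5+17 * sqrt(14)/ 2436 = -86.37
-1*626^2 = -391876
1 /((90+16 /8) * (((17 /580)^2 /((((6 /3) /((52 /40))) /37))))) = 1682000 /3197207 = 0.53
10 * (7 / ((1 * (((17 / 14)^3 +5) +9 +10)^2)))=527067520 / 5008251361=0.11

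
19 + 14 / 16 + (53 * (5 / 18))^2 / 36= 302047 / 11664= 25.90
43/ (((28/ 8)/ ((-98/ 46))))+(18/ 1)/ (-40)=-12247/ 460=-26.62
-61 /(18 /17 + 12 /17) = -1037 /30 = -34.57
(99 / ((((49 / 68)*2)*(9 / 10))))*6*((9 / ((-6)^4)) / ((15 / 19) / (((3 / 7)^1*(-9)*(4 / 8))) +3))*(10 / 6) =2.05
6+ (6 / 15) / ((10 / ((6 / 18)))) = 451 / 75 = 6.01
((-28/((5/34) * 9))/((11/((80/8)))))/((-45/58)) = 24.79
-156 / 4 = -39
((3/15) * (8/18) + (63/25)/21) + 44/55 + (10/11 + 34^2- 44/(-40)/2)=11468833/9900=1158.47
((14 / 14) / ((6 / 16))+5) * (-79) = -1817 / 3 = -605.67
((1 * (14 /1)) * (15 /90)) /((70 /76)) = 38 /15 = 2.53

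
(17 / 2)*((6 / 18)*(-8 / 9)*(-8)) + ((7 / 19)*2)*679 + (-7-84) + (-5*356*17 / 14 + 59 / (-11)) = -68626204 / 39501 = -1737.33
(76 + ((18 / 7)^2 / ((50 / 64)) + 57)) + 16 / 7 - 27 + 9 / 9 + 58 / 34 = 2487656 / 20825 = 119.46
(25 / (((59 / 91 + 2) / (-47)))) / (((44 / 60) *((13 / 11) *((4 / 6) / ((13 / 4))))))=-4811625 / 1928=-2495.66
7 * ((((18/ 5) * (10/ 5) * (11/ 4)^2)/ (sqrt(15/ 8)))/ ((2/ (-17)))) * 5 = -43197 * sqrt(30)/ 20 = -11829.99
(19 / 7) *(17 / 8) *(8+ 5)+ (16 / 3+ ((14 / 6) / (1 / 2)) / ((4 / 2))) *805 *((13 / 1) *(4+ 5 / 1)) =40440959 / 56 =722159.98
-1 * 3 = -3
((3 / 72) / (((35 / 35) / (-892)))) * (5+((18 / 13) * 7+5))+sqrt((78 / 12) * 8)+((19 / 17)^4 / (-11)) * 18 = -26315743006 / 35830509+2 * sqrt(13) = -727.24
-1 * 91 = -91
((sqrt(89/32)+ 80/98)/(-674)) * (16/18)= -0.00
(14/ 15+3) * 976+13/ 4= 230531/ 60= 3842.18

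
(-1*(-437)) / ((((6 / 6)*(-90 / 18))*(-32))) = 437 / 160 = 2.73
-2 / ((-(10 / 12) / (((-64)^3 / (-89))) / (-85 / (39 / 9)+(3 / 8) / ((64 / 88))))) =-135017.19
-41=-41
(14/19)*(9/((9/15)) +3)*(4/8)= 6.63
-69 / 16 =-4.31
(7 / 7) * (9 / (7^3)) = 9 / 343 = 0.03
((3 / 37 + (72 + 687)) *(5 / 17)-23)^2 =15866677369 / 395641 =40103.72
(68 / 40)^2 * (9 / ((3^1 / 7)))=60.69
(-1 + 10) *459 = 4131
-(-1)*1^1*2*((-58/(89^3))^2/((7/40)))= 269120/3478869036727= 0.00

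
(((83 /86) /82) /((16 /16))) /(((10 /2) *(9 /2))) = 83 /158670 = 0.00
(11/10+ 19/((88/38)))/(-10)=-2047/2200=-0.93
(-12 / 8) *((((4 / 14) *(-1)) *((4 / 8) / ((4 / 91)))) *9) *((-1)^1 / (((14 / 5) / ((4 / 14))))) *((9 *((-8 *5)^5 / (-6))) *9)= -303264000000 / 49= -6189061224.49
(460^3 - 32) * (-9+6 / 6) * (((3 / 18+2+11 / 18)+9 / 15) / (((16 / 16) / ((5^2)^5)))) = -231172924000000000 / 9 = -25685880444444444.44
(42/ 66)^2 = 0.40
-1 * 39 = -39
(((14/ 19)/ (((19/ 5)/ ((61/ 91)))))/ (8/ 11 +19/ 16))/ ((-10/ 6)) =-64416/ 1581541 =-0.04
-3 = -3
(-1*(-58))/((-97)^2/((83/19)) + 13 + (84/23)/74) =2048357/76527918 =0.03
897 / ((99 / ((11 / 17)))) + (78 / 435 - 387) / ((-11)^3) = 6.15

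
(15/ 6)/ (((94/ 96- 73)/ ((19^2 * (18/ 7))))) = -32.22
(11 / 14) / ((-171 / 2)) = -11 / 1197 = -0.01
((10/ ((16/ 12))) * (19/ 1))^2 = 81225/ 4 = 20306.25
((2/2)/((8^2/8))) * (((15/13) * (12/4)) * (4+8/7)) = 405/182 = 2.23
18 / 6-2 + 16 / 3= 19 / 3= 6.33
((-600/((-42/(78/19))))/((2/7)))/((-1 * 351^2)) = -100/60021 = -0.00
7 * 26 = 182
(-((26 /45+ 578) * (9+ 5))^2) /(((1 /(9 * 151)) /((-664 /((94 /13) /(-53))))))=-4589219708474023168 /10575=-433968766758772.88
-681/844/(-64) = 681/54016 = 0.01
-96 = -96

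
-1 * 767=-767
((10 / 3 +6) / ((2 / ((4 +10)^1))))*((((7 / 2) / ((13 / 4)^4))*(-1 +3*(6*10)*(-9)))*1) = -284673536 / 85683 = -3322.40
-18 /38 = -9 /19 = -0.47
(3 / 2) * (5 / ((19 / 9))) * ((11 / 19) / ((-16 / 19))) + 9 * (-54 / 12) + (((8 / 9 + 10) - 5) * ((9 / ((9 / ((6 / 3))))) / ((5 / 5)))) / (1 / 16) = 796187 / 5472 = 145.50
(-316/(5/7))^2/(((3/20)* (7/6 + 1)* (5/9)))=352291968/325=1083975.29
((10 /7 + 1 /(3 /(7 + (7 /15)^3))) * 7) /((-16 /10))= -16.61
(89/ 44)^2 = 7921/ 1936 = 4.09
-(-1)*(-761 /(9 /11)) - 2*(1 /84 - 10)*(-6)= -66148 /63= -1049.97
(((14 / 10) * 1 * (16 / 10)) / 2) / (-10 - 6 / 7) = -49 / 475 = -0.10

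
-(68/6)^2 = -1156/9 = -128.44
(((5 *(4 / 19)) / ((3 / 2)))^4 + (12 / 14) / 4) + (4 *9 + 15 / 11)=61481817787 / 1625624154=37.82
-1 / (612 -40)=-1 / 572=-0.00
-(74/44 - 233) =5089/22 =231.32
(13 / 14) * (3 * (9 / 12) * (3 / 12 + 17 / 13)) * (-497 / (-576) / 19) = 5751 / 38912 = 0.15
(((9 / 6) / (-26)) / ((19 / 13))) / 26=-3 / 1976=-0.00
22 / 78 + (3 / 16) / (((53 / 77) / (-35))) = -305987 / 33072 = -9.25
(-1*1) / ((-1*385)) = 1 / 385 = 0.00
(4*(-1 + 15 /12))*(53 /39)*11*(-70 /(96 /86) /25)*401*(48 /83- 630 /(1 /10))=3066033886993 /32370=94718377.73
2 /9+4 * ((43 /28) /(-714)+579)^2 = 44662723686691 /33306672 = 1340954.26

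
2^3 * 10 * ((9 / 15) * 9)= 432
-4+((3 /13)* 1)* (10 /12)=-99 /26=-3.81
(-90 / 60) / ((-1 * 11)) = 3 / 22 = 0.14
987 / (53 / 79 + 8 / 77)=2001307 / 1571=1273.91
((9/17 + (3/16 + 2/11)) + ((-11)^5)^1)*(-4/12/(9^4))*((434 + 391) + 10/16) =3182697869315/471132288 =6755.42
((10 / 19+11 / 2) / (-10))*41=-9389 / 380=-24.71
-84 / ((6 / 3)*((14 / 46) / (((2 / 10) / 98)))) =-69 / 245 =-0.28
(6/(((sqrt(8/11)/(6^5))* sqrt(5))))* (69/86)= 19630.19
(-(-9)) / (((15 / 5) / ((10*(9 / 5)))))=54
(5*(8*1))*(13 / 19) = 520 / 19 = 27.37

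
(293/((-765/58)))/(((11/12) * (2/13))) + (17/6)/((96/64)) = -1309637/8415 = -155.63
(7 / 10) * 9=6.30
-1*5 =-5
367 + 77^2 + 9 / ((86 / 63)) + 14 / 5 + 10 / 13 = 35251447 / 5590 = 6306.16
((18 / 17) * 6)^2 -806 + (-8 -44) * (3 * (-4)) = -40934 / 289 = -141.64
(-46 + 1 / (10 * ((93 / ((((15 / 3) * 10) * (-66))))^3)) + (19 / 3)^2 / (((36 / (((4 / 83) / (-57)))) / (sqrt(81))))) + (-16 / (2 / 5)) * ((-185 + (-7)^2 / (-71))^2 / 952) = -238794575257588025 / 40048900442649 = -5962.58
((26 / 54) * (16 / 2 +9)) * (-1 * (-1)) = 221 / 27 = 8.19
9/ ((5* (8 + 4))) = 3/ 20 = 0.15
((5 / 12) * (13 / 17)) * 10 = 3.19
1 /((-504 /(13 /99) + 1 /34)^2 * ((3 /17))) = 3321188 /8633837986203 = 0.00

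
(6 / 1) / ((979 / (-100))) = -600 / 979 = -0.61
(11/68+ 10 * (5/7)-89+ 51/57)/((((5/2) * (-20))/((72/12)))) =2192283/226100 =9.70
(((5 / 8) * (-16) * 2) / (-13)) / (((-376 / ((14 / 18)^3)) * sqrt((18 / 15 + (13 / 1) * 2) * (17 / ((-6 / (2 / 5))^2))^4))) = -1071875 * sqrt(170) / 216132696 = -0.06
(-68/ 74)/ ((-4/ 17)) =289/ 74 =3.91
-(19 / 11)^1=-19 / 11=-1.73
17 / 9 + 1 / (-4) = 59 / 36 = 1.64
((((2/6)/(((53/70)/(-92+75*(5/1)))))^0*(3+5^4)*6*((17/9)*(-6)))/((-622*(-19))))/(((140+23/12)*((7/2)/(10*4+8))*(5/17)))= -418157568/352205945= -1.19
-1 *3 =-3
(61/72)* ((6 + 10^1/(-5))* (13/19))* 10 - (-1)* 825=145040/171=848.19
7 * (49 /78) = 343 /78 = 4.40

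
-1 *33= -33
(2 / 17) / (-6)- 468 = -23869 / 51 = -468.02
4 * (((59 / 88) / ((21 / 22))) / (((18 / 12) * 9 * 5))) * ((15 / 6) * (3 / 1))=59 / 189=0.31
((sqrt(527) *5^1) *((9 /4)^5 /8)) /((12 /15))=1476225 *sqrt(527) /32768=1034.21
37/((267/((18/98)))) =111/4361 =0.03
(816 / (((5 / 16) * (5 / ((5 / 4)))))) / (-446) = -1632 / 1115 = -1.46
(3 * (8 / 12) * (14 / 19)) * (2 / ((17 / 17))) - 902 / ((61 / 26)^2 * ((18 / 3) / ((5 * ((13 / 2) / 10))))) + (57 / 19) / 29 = -527191694 / 6150813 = -85.71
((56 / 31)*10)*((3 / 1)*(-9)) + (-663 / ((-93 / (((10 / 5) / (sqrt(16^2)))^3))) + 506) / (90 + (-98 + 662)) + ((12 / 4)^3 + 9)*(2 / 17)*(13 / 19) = -484.07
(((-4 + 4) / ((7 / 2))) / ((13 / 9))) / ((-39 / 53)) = 0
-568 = -568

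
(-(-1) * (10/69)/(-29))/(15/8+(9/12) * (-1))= -80/18009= -0.00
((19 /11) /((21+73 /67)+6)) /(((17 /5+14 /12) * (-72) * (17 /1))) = -6365 /578579496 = -0.00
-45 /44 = -1.02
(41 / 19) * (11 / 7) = 451 / 133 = 3.39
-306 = -306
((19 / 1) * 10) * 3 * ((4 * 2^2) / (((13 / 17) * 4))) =2981.54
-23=-23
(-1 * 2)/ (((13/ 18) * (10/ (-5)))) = 18/ 13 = 1.38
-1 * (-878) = 878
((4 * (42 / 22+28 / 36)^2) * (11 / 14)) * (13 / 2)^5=938257411 / 3564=263259.66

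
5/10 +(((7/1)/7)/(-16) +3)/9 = 119/144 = 0.83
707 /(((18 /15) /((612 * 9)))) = 3245130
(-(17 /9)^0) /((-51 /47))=47 /51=0.92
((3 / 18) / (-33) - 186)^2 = 1356375241 / 39204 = 34597.88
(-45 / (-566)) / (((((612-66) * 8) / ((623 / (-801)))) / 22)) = -55 / 176592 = -0.00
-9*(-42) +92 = 470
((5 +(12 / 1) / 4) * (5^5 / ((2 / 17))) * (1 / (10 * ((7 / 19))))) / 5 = 80750 / 7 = 11535.71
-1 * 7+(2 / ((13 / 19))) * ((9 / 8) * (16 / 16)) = -193 / 52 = -3.71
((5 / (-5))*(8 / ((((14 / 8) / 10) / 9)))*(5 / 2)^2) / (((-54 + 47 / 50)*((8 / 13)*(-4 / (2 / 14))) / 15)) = -5484375 / 129997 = -42.19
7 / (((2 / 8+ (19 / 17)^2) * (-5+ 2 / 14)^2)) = 343 / 1733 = 0.20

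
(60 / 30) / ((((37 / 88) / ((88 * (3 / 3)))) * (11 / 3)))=114.16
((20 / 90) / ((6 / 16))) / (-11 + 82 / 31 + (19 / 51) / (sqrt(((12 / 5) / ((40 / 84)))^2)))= -118048 / 1649609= -0.07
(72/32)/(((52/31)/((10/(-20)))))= -279/416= -0.67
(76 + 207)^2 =80089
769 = 769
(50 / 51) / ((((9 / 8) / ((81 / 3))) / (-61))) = -24400 / 17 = -1435.29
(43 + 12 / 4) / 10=23 / 5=4.60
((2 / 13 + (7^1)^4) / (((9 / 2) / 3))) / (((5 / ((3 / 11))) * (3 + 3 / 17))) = 35377 / 1287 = 27.49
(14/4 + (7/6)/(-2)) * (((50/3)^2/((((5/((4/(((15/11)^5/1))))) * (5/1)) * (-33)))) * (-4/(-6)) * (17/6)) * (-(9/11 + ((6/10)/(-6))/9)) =253105622/199290375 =1.27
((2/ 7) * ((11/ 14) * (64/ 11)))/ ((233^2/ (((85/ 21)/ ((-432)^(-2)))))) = 338411520/ 18621127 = 18.17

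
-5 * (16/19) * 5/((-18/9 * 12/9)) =150/19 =7.89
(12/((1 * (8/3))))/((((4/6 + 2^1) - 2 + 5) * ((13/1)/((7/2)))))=0.21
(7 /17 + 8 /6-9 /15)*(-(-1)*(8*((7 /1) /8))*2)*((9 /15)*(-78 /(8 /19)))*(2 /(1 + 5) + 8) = -14849.06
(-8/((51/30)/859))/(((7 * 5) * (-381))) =13744/45339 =0.30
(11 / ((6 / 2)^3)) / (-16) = -11 / 432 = -0.03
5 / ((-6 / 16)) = -40 / 3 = -13.33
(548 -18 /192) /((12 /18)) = 52599 /64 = 821.86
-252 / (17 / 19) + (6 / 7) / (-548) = -9183435 / 32606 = -281.65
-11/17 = -0.65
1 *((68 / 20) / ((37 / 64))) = 1088 / 185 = 5.88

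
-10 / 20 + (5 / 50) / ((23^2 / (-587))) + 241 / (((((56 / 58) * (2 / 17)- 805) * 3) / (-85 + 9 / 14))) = 344209294237 / 44081511810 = 7.81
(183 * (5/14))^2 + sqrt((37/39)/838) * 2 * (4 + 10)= 4272.50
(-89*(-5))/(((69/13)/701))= 4055285/69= 58772.25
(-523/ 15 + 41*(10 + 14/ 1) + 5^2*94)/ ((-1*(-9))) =49487/ 135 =366.57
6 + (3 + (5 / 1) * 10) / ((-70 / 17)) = -481 / 70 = -6.87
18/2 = 9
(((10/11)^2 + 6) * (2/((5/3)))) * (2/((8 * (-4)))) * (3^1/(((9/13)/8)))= -10738/605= -17.75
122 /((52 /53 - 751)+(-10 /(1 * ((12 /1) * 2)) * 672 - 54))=-6466 /57453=-0.11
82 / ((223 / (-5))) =-410 / 223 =-1.84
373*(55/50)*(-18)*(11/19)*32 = -12998304/95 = -136824.25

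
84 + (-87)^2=7653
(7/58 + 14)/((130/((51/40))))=3213/23200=0.14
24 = 24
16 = 16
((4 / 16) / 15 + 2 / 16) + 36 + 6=5057 / 120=42.14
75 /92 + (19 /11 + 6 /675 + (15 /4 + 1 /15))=362501 /56925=6.37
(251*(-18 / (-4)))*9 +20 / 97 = 1972147 / 194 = 10165.71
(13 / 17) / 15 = 0.05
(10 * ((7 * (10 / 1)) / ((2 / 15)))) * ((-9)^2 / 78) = 70875 / 13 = 5451.92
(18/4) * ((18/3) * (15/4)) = 405/4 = 101.25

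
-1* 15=-15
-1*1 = -1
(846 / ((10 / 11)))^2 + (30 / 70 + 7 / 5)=151553183 / 175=866018.19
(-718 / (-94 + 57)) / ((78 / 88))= 31592 / 1443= 21.89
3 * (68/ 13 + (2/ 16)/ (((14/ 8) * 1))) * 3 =8685/ 182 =47.72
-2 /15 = -0.13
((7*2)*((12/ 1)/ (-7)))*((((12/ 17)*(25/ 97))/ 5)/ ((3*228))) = -40/ 31331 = -0.00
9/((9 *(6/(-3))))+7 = 13/2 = 6.50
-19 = -19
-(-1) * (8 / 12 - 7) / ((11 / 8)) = -152 / 33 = -4.61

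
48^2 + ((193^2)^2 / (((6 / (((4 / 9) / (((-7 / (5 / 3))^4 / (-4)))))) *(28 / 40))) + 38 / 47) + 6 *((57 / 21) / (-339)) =-367997512675363040 / 195215943699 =-1885079.19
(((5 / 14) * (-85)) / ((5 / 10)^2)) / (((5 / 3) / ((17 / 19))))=-8670 / 133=-65.19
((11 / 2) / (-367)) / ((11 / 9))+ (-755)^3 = -315890754259 / 734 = -430368875.01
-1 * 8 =-8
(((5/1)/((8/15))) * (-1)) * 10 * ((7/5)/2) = -525/8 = -65.62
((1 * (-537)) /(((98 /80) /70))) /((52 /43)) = -2309100 /91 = -25374.73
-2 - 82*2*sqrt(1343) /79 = -164*sqrt(1343) /79 - 2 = -78.08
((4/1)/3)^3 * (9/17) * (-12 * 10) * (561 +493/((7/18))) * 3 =-5783040/7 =-826148.57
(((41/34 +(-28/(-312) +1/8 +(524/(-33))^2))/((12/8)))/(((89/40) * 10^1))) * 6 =976371146/21419541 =45.58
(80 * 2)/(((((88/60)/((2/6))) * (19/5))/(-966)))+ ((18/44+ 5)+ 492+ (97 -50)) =-3636437/418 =-8699.61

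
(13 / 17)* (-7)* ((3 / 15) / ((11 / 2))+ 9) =-48.37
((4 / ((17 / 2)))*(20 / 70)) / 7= 16 / 833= 0.02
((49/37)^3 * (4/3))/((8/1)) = 117649/303918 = 0.39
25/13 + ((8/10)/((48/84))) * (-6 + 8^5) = 2981467/65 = 45868.72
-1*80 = -80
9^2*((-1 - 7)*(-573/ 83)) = 371304/ 83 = 4473.54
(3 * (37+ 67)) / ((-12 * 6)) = -13 / 3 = -4.33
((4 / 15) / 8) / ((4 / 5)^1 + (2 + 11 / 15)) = 1 / 106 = 0.01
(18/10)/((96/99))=297/160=1.86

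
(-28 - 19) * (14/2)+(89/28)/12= -328.74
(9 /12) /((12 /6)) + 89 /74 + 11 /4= 1281 /296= 4.33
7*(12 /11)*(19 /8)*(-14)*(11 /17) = -2793 /17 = -164.29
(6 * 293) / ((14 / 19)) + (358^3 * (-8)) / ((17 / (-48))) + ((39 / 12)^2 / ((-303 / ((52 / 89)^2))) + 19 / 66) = 1036411880.72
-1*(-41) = 41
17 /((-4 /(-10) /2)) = 85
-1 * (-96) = 96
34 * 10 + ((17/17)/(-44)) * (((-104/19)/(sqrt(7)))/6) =13 * sqrt(7)/4389 + 340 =340.01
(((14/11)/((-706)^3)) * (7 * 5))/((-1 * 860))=49/332893441936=0.00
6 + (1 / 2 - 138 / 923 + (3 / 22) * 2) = 134491 / 20306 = 6.62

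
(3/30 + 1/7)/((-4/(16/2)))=-0.49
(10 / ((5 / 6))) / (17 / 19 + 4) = 76 / 31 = 2.45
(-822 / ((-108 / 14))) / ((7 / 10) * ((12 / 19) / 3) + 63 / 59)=87.69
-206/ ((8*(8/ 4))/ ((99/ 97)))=-10197/ 776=-13.14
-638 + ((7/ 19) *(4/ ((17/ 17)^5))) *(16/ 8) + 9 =-11895/ 19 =-626.05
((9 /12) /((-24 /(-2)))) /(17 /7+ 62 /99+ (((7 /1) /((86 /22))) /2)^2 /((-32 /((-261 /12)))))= 41003424 /2361603835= 0.02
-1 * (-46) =46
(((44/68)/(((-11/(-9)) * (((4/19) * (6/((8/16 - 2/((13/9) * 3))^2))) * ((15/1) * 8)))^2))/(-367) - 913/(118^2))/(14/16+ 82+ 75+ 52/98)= -35917647634679124209/86770417487571344384000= -0.00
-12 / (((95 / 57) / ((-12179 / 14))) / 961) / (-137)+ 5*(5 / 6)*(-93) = -425060809 / 9590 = -44323.34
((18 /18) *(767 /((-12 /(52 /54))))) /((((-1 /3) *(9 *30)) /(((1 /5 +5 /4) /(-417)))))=-289159 /121597200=-0.00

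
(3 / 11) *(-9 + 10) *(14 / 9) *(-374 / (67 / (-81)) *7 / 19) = 89964 / 1273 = 70.67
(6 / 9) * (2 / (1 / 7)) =28 / 3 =9.33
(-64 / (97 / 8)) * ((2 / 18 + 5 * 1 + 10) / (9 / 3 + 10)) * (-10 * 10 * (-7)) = -48742400 / 11349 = -4294.86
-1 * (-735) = 735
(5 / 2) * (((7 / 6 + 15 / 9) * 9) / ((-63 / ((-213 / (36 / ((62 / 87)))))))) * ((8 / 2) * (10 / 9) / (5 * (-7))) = -187085 / 345303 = -0.54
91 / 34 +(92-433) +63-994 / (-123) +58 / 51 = -1112851 / 4182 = -266.10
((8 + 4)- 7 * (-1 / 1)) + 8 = 27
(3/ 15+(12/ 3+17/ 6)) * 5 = 35.17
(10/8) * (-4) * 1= -5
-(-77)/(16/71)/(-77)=-71/16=-4.44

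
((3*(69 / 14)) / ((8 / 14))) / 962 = 207 / 7696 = 0.03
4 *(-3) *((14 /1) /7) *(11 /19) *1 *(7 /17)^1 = -1848 /323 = -5.72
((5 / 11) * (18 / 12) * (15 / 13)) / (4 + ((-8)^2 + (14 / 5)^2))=1875 / 180752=0.01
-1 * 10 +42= 32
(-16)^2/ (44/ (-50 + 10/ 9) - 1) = -2560/ 19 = -134.74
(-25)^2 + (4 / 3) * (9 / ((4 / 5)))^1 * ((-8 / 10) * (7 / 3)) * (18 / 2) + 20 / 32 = 2989 / 8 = 373.62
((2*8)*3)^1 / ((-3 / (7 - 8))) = 16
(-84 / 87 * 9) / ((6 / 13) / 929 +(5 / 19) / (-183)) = 10581915708 / 1146167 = 9232.44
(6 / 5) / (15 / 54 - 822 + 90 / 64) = -1728 / 1181255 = -0.00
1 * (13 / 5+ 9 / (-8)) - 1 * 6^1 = -181 / 40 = -4.52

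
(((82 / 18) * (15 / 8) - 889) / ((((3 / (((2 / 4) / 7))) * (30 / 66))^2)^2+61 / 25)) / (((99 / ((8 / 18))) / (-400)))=140626805000 / 11814937773543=0.01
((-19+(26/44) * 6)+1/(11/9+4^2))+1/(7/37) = -120672/11935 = -10.11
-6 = -6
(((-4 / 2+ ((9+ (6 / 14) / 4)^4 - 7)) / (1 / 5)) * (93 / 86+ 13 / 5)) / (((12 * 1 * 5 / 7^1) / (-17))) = -37879194500277 / 151029760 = -250806.16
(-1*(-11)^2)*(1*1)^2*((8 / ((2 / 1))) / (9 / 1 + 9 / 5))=-44.81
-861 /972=-287 /324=-0.89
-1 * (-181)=181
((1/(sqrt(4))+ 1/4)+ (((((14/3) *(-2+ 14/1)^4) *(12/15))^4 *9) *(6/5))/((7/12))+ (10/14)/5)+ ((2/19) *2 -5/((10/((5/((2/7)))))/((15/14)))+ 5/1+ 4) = 664957624527067447957.33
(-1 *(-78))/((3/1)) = 26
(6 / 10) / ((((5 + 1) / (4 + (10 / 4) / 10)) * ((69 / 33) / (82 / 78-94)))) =-135575 / 7176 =-18.89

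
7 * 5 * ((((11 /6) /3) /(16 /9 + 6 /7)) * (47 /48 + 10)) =1420265 /15936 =89.12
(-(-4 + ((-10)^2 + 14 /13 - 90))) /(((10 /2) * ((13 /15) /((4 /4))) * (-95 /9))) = 2484 /16055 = 0.15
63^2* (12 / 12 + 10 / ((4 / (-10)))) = -95256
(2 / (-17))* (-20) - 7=-79 / 17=-4.65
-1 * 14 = -14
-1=-1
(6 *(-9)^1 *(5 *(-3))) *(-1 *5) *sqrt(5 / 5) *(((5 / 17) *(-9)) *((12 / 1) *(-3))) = -6561000 / 17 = -385941.18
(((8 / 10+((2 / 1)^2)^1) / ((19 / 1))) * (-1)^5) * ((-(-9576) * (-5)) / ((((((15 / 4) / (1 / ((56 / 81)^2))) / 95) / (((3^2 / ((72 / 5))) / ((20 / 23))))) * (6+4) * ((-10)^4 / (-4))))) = -25804413 / 1400000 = -18.43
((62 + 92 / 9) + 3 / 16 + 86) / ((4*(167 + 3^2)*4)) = 22811 / 405504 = 0.06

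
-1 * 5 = -5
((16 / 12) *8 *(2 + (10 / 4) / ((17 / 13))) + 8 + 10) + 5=3301 / 51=64.73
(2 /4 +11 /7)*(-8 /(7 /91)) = -1508 /7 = -215.43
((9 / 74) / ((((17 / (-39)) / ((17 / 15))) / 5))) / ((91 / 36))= -162 / 259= -0.63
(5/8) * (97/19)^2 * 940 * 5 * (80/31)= 2211115000/11191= 197579.75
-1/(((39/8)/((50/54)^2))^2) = -25000000/808321761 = -0.03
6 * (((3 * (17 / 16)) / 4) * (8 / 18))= 17 / 8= 2.12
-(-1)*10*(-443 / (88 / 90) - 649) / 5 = -48491 / 22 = -2204.14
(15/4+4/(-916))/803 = 47/10076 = 0.00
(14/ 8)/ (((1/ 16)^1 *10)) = 2.80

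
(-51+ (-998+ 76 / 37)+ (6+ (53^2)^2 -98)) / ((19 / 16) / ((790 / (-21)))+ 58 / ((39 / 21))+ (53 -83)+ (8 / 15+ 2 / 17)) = 2446262807089920 / 573689699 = 4264087.03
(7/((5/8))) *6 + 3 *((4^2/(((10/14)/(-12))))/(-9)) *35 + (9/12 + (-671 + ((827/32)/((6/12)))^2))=6661821/1280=5204.55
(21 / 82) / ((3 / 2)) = 0.17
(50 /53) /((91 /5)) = 0.05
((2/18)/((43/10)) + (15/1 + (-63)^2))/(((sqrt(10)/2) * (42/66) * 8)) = 8479999 * sqrt(10)/54180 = 494.94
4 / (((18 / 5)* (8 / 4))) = 5 / 9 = 0.56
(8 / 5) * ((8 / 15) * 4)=256 / 75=3.41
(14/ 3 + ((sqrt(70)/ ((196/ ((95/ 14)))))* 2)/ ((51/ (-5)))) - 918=-2740/ 3 - 475* sqrt(70)/ 69972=-913.39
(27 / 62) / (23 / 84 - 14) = -1134 / 35743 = -0.03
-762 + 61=-701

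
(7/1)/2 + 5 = 17/2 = 8.50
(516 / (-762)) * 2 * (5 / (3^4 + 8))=-860 / 11303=-0.08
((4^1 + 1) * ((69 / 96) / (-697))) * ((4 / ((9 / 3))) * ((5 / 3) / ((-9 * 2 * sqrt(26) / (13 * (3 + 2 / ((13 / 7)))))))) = 30475 * sqrt(26) / 23486112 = 0.01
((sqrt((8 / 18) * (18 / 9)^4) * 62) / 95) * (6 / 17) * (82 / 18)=40672 / 14535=2.80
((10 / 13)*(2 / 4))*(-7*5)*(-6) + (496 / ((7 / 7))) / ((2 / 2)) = 7498 / 13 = 576.77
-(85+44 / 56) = -85.79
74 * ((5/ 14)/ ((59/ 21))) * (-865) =-480075/ 59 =-8136.86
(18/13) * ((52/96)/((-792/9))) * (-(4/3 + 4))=1/22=0.05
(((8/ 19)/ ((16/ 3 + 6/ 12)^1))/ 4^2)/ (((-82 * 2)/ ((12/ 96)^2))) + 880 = 6142259197/ 6979840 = 880.00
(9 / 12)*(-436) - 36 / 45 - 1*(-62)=-1329 / 5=-265.80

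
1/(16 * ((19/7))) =7/304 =0.02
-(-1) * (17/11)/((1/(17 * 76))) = 1996.73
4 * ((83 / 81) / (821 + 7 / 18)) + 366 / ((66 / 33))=24351559 / 133065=183.00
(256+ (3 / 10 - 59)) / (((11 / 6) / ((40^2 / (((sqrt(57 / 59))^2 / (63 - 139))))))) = -149000960 / 11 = -13545541.82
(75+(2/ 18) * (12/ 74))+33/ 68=569899/ 7548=75.50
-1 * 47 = -47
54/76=27/38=0.71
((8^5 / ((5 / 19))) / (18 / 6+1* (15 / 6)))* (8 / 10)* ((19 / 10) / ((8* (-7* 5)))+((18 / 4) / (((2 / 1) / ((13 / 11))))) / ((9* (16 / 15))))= 2590683136 / 529375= 4893.85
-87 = -87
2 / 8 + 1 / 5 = 9 / 20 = 0.45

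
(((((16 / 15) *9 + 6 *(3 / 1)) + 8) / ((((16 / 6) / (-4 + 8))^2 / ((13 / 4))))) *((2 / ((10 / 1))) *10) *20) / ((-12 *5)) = -3471 / 20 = -173.55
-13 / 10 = -1.30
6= 6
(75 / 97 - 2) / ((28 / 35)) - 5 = -2535 / 388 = -6.53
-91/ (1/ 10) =-910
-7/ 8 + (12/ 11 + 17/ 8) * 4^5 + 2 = 289891/ 88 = 3294.22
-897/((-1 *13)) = 69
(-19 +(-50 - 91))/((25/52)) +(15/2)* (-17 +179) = 4411/5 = 882.20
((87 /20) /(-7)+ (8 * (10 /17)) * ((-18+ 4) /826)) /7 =-98461 /982940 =-0.10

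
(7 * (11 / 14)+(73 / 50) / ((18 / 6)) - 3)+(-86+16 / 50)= -6202 / 75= -82.69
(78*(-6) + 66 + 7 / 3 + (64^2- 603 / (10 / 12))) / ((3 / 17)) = 758047 / 45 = 16845.49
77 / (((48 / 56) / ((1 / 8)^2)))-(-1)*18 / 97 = 59195 / 37248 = 1.59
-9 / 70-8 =-569 / 70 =-8.13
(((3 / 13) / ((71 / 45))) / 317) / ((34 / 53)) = 7155 / 9948094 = 0.00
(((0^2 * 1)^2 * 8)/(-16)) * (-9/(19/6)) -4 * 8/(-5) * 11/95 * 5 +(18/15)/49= 17362/4655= 3.73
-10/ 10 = -1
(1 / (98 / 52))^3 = 17576 / 117649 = 0.15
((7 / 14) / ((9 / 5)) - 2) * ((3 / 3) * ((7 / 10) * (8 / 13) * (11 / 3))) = -4774 / 1755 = -2.72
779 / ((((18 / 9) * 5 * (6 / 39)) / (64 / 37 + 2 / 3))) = 1346891 / 1110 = 1213.42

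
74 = 74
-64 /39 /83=-64 /3237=-0.02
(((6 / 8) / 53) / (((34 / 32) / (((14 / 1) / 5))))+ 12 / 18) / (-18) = -4757 / 121635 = -0.04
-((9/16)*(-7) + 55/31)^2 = -1151329/246016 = -4.68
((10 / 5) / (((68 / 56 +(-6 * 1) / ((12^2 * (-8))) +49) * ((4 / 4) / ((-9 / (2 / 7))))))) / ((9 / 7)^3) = -1075648 / 1822365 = -0.59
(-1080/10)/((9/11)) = -132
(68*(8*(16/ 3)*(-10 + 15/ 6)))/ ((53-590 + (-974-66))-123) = 64/ 5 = 12.80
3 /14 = 0.21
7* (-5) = -35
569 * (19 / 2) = 10811 / 2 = 5405.50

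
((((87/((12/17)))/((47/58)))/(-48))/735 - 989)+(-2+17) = -974.00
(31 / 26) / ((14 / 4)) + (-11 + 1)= -879 / 91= -9.66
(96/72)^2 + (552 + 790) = 12094/9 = 1343.78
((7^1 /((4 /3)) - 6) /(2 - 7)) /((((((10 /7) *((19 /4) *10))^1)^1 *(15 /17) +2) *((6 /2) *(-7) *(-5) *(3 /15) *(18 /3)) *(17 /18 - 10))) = -51 /24003380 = -0.00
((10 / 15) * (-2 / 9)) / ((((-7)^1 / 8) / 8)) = 256 / 189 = 1.35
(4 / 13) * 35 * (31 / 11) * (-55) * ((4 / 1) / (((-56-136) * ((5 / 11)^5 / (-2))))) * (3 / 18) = -34948067 / 58500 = -597.40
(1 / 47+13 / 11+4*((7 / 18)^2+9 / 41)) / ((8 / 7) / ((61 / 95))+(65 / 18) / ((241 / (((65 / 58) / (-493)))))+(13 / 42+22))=27141164909648692 / 243407699973398367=0.11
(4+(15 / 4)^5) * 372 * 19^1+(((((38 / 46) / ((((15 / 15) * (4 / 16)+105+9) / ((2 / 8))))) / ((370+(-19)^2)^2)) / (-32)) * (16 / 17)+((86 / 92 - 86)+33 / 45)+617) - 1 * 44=1932361321198676308817 / 366656117786880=5270227.95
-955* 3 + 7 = -2858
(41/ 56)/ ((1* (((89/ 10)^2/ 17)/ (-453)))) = -7893525/ 110894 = -71.18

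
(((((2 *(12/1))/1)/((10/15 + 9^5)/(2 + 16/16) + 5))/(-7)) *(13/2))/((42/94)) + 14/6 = 30355777/13023759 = 2.33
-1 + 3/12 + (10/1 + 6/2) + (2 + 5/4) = 15.50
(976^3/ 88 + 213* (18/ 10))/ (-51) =-581092447/ 2805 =-207163.08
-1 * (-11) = 11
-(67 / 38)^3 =-300763 / 54872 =-5.48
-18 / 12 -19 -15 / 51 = -707 / 34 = -20.79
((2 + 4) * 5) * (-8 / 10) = -24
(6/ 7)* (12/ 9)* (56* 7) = 448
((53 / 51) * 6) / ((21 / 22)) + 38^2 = 1450.53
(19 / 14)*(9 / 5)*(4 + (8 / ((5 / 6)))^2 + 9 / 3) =423909 / 1750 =242.23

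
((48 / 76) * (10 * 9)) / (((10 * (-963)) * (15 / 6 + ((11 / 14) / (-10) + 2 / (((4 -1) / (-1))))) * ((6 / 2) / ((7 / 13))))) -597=-11628481041 / 19478173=-597.00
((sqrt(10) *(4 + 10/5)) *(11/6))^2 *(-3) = -3630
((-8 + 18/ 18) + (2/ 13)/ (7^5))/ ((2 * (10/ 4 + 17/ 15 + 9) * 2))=-22941525/ 165616178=-0.14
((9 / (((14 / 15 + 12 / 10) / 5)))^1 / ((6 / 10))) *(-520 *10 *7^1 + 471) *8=-40420125 / 4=-10105031.25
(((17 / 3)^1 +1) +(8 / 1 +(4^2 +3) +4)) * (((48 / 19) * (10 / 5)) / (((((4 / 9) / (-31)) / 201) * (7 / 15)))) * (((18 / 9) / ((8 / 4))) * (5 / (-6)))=633692700 / 133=4764606.77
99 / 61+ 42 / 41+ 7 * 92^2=148185869 / 2501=59250.65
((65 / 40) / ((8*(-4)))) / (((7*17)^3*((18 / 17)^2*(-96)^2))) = -13 / 4457285812224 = -0.00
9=9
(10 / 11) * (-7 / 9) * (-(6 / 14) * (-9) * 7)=-210 / 11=-19.09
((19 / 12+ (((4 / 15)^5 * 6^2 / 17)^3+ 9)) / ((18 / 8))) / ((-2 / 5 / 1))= -124931107177954078819 / 10624062634277343750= -11.76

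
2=2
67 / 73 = 0.92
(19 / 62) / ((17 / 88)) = 836 / 527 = 1.59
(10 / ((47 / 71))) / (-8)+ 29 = 5097 / 188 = 27.11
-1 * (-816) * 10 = 8160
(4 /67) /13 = 4 /871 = 0.00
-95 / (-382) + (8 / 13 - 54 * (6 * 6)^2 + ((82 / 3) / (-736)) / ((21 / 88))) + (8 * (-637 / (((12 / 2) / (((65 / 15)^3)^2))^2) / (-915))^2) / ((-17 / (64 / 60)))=-704388061907748707209613448455385763961 / 1952450788518080535001897125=-360771224580.97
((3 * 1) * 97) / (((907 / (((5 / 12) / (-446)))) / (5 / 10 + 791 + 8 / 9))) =-6917555 / 29125584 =-0.24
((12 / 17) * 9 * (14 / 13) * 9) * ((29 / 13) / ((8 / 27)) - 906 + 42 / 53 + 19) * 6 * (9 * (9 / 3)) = -1334623096674 / 152269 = -8764903.54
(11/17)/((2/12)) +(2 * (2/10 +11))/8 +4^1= 908/85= 10.68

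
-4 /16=-1 /4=-0.25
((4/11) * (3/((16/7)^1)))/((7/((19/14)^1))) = 57/616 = 0.09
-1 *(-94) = 94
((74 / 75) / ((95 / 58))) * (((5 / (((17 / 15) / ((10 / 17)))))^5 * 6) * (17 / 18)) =905343750000000 / 2253169653443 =401.81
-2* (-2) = 4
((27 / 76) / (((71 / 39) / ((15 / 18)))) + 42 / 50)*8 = 270507 / 33725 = 8.02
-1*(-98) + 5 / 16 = 1573 / 16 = 98.31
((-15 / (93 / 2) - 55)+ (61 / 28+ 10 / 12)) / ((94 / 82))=-45.63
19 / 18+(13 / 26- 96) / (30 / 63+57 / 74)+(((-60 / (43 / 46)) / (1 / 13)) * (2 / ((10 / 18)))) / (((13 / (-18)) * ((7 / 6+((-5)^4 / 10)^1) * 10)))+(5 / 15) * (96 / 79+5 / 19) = -147289472042773 / 2149090207290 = -68.54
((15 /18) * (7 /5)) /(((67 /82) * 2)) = 287 /402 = 0.71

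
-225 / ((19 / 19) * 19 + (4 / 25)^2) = -140625 / 11891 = -11.83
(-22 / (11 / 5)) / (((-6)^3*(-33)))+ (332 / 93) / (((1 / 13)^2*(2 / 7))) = 233296909 / 110484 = 2111.59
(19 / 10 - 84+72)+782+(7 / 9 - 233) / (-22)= 70421 / 90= 782.46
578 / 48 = 289 / 24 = 12.04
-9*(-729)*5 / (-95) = -6561 / 19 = -345.32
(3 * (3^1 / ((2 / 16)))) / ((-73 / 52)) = -3744 / 73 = -51.29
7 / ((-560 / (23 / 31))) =-23 / 2480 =-0.01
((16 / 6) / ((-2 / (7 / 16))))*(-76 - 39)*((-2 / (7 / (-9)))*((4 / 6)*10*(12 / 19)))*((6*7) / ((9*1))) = 64400 / 19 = 3389.47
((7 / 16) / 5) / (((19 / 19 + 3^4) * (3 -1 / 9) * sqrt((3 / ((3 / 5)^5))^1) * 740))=567 * sqrt(5) / 15776800000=0.00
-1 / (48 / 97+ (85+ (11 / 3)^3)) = -2619 / 353018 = -0.01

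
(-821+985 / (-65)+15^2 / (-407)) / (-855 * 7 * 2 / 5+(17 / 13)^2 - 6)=57551195 / 164961577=0.35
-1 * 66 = -66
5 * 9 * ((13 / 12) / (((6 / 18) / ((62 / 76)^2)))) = 97.33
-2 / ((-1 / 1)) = 2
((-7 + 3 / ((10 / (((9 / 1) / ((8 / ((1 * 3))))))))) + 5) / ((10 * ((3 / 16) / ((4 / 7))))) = -158 / 525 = -0.30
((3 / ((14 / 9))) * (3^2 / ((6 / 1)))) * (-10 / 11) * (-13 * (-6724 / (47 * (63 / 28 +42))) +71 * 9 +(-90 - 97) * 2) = -344814705 / 427042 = -807.45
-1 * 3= -3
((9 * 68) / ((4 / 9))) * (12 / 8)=4131 / 2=2065.50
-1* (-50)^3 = 125000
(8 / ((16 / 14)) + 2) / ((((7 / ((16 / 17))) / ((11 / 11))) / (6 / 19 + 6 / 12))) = 0.99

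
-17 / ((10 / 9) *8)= -1.91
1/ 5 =0.20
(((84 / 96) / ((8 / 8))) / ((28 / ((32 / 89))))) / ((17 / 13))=0.01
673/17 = 39.59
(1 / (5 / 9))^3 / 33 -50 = -68507 / 1375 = -49.82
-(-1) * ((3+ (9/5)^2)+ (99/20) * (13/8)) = 11427/800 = 14.28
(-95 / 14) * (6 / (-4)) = 10.18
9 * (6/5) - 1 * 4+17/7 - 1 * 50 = -1427/35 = -40.77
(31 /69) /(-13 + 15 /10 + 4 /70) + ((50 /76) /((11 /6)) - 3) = -30962018 /11551221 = -2.68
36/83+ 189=15723/83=189.43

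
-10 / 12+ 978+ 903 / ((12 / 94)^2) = 225545 / 4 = 56386.25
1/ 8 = 0.12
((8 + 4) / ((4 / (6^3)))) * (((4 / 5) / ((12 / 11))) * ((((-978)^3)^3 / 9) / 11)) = -19645402663991417462990548992 / 5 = -3929080532798283492598110000.00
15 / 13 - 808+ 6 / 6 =-10476 / 13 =-805.85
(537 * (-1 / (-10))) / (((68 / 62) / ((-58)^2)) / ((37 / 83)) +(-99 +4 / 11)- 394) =-1899350563 / 17424353175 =-0.11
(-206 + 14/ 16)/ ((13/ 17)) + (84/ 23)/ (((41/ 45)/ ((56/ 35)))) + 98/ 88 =-281255287/ 1078792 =-260.71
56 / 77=8 / 11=0.73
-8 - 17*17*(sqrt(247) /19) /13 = -289*sqrt(247) /247 - 8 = -26.39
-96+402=306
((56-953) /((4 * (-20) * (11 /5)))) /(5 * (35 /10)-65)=-897 /8360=-0.11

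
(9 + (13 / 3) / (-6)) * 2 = 149 / 9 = 16.56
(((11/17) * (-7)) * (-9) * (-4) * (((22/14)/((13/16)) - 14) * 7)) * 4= 12174624/221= 55088.80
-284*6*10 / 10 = -1704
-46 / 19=-2.42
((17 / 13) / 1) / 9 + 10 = 1187 / 117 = 10.15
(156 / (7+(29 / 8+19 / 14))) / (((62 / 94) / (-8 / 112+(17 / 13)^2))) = 8746512 / 270413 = 32.35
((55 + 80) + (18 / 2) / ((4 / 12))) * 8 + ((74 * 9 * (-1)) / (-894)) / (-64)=12358545 / 9536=1295.99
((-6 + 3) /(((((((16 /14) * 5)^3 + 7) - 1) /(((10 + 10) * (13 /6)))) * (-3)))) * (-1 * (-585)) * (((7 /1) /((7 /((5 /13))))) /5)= 334425 /33029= 10.13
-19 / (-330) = 19 / 330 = 0.06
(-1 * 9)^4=6561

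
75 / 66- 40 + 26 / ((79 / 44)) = -42377 / 1738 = -24.38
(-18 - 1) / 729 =-19 / 729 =-0.03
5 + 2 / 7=37 / 7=5.29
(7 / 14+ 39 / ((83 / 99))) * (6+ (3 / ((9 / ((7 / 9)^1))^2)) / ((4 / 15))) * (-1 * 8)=-138468505 / 60507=-2288.47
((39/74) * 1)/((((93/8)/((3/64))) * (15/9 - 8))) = -0.00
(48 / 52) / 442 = 6 / 2873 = 0.00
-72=-72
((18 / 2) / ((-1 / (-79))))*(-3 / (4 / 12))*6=-38394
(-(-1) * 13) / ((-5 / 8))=-104 / 5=-20.80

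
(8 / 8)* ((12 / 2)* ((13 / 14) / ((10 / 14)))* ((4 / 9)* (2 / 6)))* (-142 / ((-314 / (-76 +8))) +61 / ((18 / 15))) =491842 / 21195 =23.21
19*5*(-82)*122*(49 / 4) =-11642155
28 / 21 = 4 / 3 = 1.33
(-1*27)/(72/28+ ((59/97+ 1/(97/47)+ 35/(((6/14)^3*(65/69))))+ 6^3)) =-2144961/54947201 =-0.04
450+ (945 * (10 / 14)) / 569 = 256725 / 569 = 451.19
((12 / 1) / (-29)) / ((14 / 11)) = -66 / 203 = -0.33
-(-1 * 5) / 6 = 5 / 6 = 0.83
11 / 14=0.79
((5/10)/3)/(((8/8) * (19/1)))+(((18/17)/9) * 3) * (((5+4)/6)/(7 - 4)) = 359/1938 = 0.19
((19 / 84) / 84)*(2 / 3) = 19 / 10584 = 0.00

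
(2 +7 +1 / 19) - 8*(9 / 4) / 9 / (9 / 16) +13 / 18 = 709 / 114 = 6.22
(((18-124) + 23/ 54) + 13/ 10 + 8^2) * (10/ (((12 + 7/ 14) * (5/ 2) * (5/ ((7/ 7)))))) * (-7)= 304472/ 16875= 18.04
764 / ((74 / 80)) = 30560 / 37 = 825.95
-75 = -75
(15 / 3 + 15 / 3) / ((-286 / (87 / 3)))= -145 / 143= -1.01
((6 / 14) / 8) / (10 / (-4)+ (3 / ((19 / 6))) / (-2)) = -57 / 3164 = -0.02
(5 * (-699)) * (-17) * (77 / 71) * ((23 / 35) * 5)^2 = 345735885 / 497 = 695645.64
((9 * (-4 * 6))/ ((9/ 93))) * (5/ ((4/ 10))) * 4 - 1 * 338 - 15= -111953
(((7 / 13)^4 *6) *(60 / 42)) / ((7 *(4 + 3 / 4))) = 11760 / 542659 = 0.02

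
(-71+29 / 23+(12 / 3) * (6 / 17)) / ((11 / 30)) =-801480 / 4301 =-186.35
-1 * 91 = -91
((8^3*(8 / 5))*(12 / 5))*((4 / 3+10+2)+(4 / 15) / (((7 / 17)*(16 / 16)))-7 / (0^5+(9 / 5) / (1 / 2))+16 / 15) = 13524992 / 525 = 25761.89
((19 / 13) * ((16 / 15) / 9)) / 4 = 76 / 1755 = 0.04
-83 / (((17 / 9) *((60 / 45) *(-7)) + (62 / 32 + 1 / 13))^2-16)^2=-82563194636402688 / 51635459056830229441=-0.00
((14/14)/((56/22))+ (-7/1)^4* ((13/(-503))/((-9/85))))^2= 5525950467807169/16067083536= 343929.90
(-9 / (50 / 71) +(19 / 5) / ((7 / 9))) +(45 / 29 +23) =169073 / 10150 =16.66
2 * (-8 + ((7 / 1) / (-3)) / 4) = -103 / 6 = -17.17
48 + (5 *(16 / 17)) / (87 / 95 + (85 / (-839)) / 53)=53.15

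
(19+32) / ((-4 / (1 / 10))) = -51 / 40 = -1.28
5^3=125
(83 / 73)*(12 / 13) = 996 / 949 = 1.05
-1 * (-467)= 467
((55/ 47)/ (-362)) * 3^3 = -1485/ 17014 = -0.09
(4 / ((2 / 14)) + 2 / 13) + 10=496 / 13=38.15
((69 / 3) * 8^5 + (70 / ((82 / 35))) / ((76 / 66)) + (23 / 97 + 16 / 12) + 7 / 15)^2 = 568051606504.64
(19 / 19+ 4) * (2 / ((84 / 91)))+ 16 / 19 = 1331 / 114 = 11.68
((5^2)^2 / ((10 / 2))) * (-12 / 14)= -750 / 7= -107.14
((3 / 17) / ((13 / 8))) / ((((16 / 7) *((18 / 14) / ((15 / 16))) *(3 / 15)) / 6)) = 3675 / 3536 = 1.04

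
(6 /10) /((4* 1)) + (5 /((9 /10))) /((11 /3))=1099 /660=1.67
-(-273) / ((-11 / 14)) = -3822 / 11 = -347.45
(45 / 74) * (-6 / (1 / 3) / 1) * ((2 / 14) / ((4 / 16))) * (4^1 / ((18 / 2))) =-720 / 259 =-2.78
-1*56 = -56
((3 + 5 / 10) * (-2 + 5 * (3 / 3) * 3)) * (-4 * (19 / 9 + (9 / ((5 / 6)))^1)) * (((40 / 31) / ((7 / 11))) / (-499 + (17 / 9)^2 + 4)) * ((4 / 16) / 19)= 115038 / 901759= 0.13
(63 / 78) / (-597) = -7 / 5174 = -0.00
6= 6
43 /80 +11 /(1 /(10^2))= 88043 /80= 1100.54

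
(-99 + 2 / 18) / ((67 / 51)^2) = -257210 / 4489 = -57.30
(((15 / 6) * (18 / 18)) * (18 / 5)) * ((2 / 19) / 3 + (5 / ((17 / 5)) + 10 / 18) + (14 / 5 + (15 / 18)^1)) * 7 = 1158787 / 3230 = 358.76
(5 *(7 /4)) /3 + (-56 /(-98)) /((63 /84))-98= -2641 /28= -94.32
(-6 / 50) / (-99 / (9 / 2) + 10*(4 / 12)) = 9 / 1400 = 0.01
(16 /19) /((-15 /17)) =-272 /285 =-0.95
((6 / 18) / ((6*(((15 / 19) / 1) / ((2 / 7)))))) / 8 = 19 / 7560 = 0.00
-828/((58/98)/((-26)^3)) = 713093472/29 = 24589430.07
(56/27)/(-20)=-14/135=-0.10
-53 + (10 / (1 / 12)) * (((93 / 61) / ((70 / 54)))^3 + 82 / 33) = 9429028447659 / 21409982825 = 440.40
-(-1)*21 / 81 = 7 / 27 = 0.26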